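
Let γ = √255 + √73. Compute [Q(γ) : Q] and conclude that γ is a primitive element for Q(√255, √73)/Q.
[Q(γ) : Q] = 4 (equivalently, Q(γ) = Q(√255, √73))

Obviously Q(γ) ⊆ Q(√255, √73), and [Q(√255, √73):Q] = 4 (since 255, 73 are distinct squarefree integers > 1 with 18615 not a perfect square). To show equality we compute the minimal polynomial of γ. From γ = √255 + √73: γ^2 = 255 + 2√(18615) + 73 = 328 + 2√(18615), so γ^2 - 328 = 2√(18615); squaring, (γ^2 - 328)^2 = 4·18615, i.e. γ^4 - 656γ^2 + 107584 - 74460 = 0, i.e. γ^4 - 656γ^2 + 33124 = 0. So γ is a root of x^4 - 656x^2 + 33124. This polynomial is irreducible over Q: it has no rational root (each ±√255 ± √73 is irrational), and any factorization into two quadratics over Q would force √(18615) ∈ Q (pairing opposite roots) or √255, √73 ∈ Q (other pairings), all impossible. Hence [Q(γ):Q] = 4 = [Q(√255, √73):Q], so Q(γ) = Q(√255, √73).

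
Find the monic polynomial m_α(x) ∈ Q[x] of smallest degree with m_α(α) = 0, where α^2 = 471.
m_α(x) = x^2 - 471

α satisfies α^2 - 471 = 0, so x^2 - 471 annihilates α. Since d = 471 is squarefree and ≠ 1, it is not a perfect square in Q, so x^2 - 471 has no rational root and is therefore irreducible over Q (a degree-2 polynomial over a field is irreducible iff it has no root). Hence m_α(x) = x^2 - 471.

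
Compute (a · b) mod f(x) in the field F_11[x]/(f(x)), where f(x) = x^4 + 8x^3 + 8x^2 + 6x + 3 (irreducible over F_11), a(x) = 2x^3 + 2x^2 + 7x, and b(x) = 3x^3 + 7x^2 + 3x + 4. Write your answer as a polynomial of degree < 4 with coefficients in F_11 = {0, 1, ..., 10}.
a · b ≡ 5x^2 + 9x + 9 (mod f(x))

Multiply in F_11[x]: a(x)·b(x) = (2x^3 + 2x^2 + 7x)·(3x^3 + 7x^2 + 3x + 4) = 6x^6 + 9x^5 + 8x^4 + 8x^3 + 7x^2 + 6x. This has degree ≥ 4, so divide by f(x) over F_11: 6x^6 + 9x^5 + 8x^4 + 8x^3 + 7x^2 + 6x = (6x^2 + 5x + 8)·(x^4 + 8x^3 + 8x^2 + 6x + 3) + (5x^2 + 9x + 9). Hence a·b ≡ 5x^2 + 9x + 9 (mod f). (F_11[x]/(f) is a field with 11^4 = 14641 elements since f is irreducible of degree 4.)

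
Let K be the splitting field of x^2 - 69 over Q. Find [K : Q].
[K : Q] = 2

f(x) = x^2 - 69 factors as (x - √69)(x + √69). The splitting field is K = Q(√69). Since 69 is squarefree and > 1, it is not a perfect square, so x^2 - 69 is irreducible over Q and [Q(√69) : Q] = 2. Hence [K : Q] = 2.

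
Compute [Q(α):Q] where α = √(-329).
[Q(α):Q] = 2

[Q(α):Q] equals the degree of the minimal polynomial of α. Here α^2 = -329 and x^2 + 329 is irreducible (d = -329 is squarefree, ≠ 1, hence not a square), so deg(m_α) = 2. Thus [Q(α):Q] = 2.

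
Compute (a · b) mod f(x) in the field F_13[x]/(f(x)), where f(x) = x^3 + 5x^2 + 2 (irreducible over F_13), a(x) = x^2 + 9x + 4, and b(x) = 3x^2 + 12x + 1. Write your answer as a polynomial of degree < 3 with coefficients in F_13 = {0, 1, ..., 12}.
a · b ≡ x^2 + 12x + 8 (mod f(x))

Multiply in F_13[x]: a(x)·b(x) = (x^2 + 9x + 4)·(3x^2 + 12x + 1) = 3x^4 + 4x^2 + 5x + 4. This has degree ≥ 3, so divide by f(x) over F_13: 3x^4 + 4x^2 + 5x + 4 = (3x + 11)·(x^3 + 5x^2 + 2) + (x^2 + 12x + 8). Hence a·b ≡ x^2 + 12x + 8 (mod f). (F_13[x]/(f) is a field with 13^3 = 2197 elements since f is irreducible of degree 3.)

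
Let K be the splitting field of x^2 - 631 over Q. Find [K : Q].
[K : Q] = 2

f(x) = x^2 - 631 factors as (x - √631)(x + √631). The splitting field is K = Q(√631). Since 631 is squarefree and > 1, it is not a perfect square, so x^2 - 631 is irreducible over Q and [Q(√631) : Q] = 2. Hence [K : Q] = 2.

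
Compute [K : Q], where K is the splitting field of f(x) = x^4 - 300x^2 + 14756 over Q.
[K : Q] = 4

Solving the quadratic in x^2: x^2 = (300 ± √(300^2 - 4·14756))/2 = (300 ± √30976)/2 = (300 ± 176)/2, giving x^2 = 238 or x^2 = 62. So f(x) = (x^2 - 238)(x^2 - 62) and the roots of f are ±√238, ±√62. Hence the splitting field is K = Q(√238, √62). Since 238 and 62 are distinct squarefree integers > 1, their product 14756 is not a perfect square, so √62 ∉ Q(√238). By the tower law [K:Q] = [Q(√238,√62):Q(√238)] · [Q(√238):Q] = 2 · 2 = 4.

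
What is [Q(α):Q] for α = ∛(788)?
[Q(α):Q] = 3

The minimal polynomial of α is x^3 - 788, irreducible over Q since 788 is not a perfect cube (so x^3 - 788 has no rational root). Hence [Q(α):Q] = deg(m_α) = 3.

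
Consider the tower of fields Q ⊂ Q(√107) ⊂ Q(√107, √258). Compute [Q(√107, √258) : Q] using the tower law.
[Q(√107, √258) : Q] = 4

[Q(√107):Q] = 2 (min poly x^2 - 107, irreducible since 107 is squarefree > 1). For the top step, suppose √258 ∈ Q(√107), say √258 = c + d√107 with c, d ∈ Q. Squaring: 258 = c^2 + 107d^2 + 2cd√107. Since √107 ∉ Q this forces 2cd = 0. If d = 0 then √258 = c ∈ Q, contradicting 258 squarefree > 1. If c = 0 then 258 = 107d^2, so 107·258 = (107d)^2 is a perfect square in Q — but 107·258 = 27606 is not a perfect square (since 107 and 258 are distinct squarefree integers). Contradiction. Hence √258 ∉ Q(√107), so x^2 - 258 stays irreducible over Q(√107) and [Q(√107, √258) : Q(√107)] = 2. By the tower law, [Q(√107, √258) : Q] = 2 · 2 = 4.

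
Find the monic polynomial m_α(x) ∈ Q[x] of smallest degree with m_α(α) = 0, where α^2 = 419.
m_α(x) = x^2 - 419

α satisfies α^2 - 419 = 0, so x^2 - 419 annihilates α. Since d = 419 is squarefree and ≠ 1, it is not a perfect square in Q, so x^2 - 419 has no rational root and is therefore irreducible over Q (a degree-2 polynomial over a field is irreducible iff it has no root). Hence m_α(x) = x^2 - 419.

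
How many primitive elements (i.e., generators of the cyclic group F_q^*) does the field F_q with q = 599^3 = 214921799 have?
There are φ(214921798) = 81325728 primitive elements

F_q^* is cyclic of order q - 1 = 214921798. A cyclic group of order m has exactly φ(m) generators. Here m = 214921798 = 2 · 7 · 13 · 23 · 51343, so the number of primitive elements is φ(214921798) = 81325728.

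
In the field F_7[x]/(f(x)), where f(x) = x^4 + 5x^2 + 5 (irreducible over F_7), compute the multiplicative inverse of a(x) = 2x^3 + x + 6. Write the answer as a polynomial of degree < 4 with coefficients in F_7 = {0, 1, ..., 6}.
a(x)^(-1) ≡ 3x^3 + x^2 + 3x + 6 (mod f(x))

Since f is irreducible over F_7, F_7[x]/(f) is a field and a(x) ≠ 0 has an inverse. Apply the extended Euclidean algorithm to f(x) and a(x) in F_7[x]: f(x) = (4x)·a(x) + (x^2 + 4x + 5);  a(x) = (2x + 6)·(x^2 + 4x + 5) + (2x + 4);  (x^2 + 4x + 5) = (4x + 1)·(2x + 4) + (1). The last nonzero remainder is the constant 1 = gcd(f, a) in F_7. Back-substituting through the division chain expresses 1 = s(x)·a(x) + t(x)·f(x) with s(x) ≡ 3x^3 + x^2 + 3x + 6 (mod f), so a(x)^(-1) ≡ s(x) = 3x^3 + x^2 + 3x + 6 (mod f). Check: (2x^3 + x + 6)·(3x^3 + x^2 + 3x + 6) = 6x^6 + 2x^5 + 2x^4 + 3x^3 + 2x^2 + 3x + 1 ≡ 1 (mod x^4 + 5x^2 + 5).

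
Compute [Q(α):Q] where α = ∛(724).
[Q(α):Q] = 3

The minimal polynomial of α is x^3 - 724, irreducible over Q since 724 is not a perfect cube (so x^3 - 724 has no rational root). Hence [Q(α):Q] = deg(m_α) = 3.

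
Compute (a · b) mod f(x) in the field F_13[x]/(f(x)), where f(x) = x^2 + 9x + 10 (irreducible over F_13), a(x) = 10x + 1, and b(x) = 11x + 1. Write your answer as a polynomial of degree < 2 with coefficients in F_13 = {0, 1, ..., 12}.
a · b ≡ 6x + 6 (mod f(x))

Multiply in F_13[x]: a(x)·b(x) = (10x + 1)·(11x + 1) = 6x^2 + 8x + 1. This has degree ≥ 2, so divide by f(x) over F_13: 6x^2 + 8x + 1 = (6)·(x^2 + 9x + 10) + (6x + 6). Hence a·b ≡ 6x + 6 (mod f). (F_13[x]/(f) is a field with 13^2 = 169 elements since f is irreducible of degree 2.)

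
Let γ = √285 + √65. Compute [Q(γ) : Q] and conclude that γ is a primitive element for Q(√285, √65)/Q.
[Q(γ) : Q] = 4 (equivalently, Q(γ) = Q(√285, √65))

Obviously Q(γ) ⊆ Q(√285, √65), and [Q(√285, √65):Q] = 4 (since 285, 65 are distinct squarefree integers > 1 with 18525 not a perfect square). To show equality we compute the minimal polynomial of γ. From γ = √285 + √65: γ^2 = 285 + 2√(18525) + 65 = 350 + 2√(18525), so γ^2 - 350 = 2√(18525); squaring, (γ^2 - 350)^2 = 4·18525, i.e. γ^4 - 700γ^2 + 122500 - 74100 = 0, i.e. γ^4 - 700γ^2 + 48400 = 0. So γ is a root of x^4 - 700x^2 + 48400. This polynomial is irreducible over Q: it has no rational root (each ±√285 ± √65 is irrational), and any factorization into two quadratics over Q would force √(18525) ∈ Q (pairing opposite roots) or √285, √65 ∈ Q (other pairings), all impossible. Hence [Q(γ):Q] = 4 = [Q(√285, √65):Q], so Q(γ) = Q(√285, √65).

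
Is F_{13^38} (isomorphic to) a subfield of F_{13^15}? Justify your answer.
No: F_{13^38} is not a subfield of F_{13^15}

F_{p^m} embeds in F_{p^n} iff m | n. Here 38 ∤ 15 (since 15 = 0·38 + 15 with remainder 15 ≠ 0), so F_{13^38} is not a subfield of F_{13^15}. Equivalently: if it were, the tower law would give 38 = [F_{13^38}:F_13] dividing [F_{13^15}:F_13] = 15, contradiction.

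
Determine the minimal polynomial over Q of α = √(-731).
m_α(x) = x^2 + 731

α satisfies α^2 + 731 = 0, so x^2 + 731 annihilates α. Since d = -731 is squarefree and ≠ 1, it is not a perfect square in Q, so x^2 + 731 has no rational root and is therefore irreducible over Q (a degree-2 polynomial over a field is irreducible iff it has no root). Hence m_α(x) = x^2 + 731.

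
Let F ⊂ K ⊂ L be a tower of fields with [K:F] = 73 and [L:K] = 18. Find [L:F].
[L:F] = 1314

The tower law says that for any tower of field extensions F ⊂ K ⊂ L with finite degrees, [L:F] = [L:K] · [K:F]. Here this gives [L:F] = 18 · 73 = 1314.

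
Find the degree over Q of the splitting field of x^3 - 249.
[K : Q] = 6

The roots of x^3 - 249 are ∛249, ω∛249, ω^2∛249 where ω = e^(2πi/3) is a primitive cube root of unity, so K = Q(∛249, ω). Now [Q(∛249):Q] = 3 (since 249 is not a perfect cube, x^3 - 249 is irreducible) and [Q(ω):Q] = 2. Both 2 and 3 divide [K:Q], and [K:Q] ≤ 3·2 = 6, so [K:Q] = 6. (Equivalently: Q(∛249) ⊂ R but ω ∉ R, so [K : Q(∛249)] = 2.)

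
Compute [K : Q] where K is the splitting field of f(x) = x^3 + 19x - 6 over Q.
[K : Q] = 6

By the rational root test, any rational root of the monic integer polynomial f(x) = x^3 + 19x - 6 must be an integer dividing the constant term -6, i.e. one of ±{1, 2, 3, 6}. Evaluating: f(1) = 14, f(-1) = -26, f(2) = 40, f(-2) = -52, f(3) = 78, f(-3) = -90, f(6) = 324, f(-6) = -336; none is 0, so f has no rational root and is therefore irreducible over Q (a cubic with no linear factor over a field is irreducible). For an irreducible cubic, the Galois group is A_3 or S_3 according as the discriminant disc(f) = -4a^3 - 27b^2 = -4·(19)^3 - 27·(-6)^2 = -28408 is or is not a square in Q. Here disc(f) = -28408 is not a perfect square in Q, so the Galois group of f over Q is not contained in A_3 and must be all of S_3. The splitting field has degree |S_3| = 6 over Q, so [K : Q] = 6.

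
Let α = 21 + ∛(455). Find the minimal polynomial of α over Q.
m_α(x) = x^3 - 63x^2 + 1323x - 9716

Set β = α - 21 = ∛(455), so β^3 = 455. Then (α - 21)^3 - 455 = 0, i.e. α is a root of g(x) = (x - 21)^3 - 455 = x^3 - 63x^2 + 1323x - 9716. Since g(x) = h(x - 21) where h(x) = x^3 - 455, and h is irreducible over Q (because 455 is not a perfect cube, so h has no rational root, and a monic cubic with no rational root is irreducible), g is also irreducible (irreducibility is preserved under the substitution x → x - 21). Hence m_α(x) = x^3 - 63x^2 + 1323x - 9716.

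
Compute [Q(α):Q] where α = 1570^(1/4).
[Q(α):Q] = 4

α is a root of x^4 - 1570. By Eisenstein's criterion at the prime p = 2 (which divides the constant term 1570 but p^2 = 4 does not, since 1570 is squarefree), x^4 - 1570 is irreducible over Q. Hence [Q(α):Q] = 4.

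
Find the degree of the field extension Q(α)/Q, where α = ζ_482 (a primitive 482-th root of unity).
[Q(α):Q] = 240

The minimal polynomial of ζ_482 over Q is the 482-th cyclotomic polynomial Φ_482(x), which is irreducible over Q and has degree φ(482) = 240. Hence [Q(α):Q] = φ(482) = 240.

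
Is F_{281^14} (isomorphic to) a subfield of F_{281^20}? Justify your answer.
No: F_{281^14} is not a subfield of F_{281^20}

F_{p^m} embeds in F_{p^n} iff m | n. Here 14 ∤ 20 (since 20 = 1·14 + 6 with remainder 6 ≠ 0), so F_{281^14} is not a subfield of F_{281^20}. Equivalently: if it were, the tower law would give 14 = [F_{281^14}:F_281] dividing [F_{281^20}:F_281] = 20, contradiction.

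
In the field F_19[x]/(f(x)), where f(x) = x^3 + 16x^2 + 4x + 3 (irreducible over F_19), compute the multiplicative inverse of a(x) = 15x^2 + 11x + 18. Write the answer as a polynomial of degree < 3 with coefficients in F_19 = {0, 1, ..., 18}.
a(x)^(-1) ≡ 12x^2 + 9x + 10 (mod f(x))

Since f is irreducible over F_19, F_19[x]/(f) is a field and a(x) ≠ 0 has an inverse. Apply the extended Euclidean algorithm to f(x) and a(x) in F_19[x]: f(x) = (14x + 6)·a(x) + (9x + 9);  a(x) = (8x + 8)·(9x + 9) + (3). The last nonzero remainder is the constant 3 = gcd(f, a) in F_19. Back-substituting through the division chain expresses 3 = s(x)·a(x) + t(x)·f(x) with s(x) ≡ 17x^2 + 8x + 11 (mod f), so (17x^2 + 8x + 11)·a(x) ≡ 3 (mod f). Multiplying by 3^(-1) ≡ 13 in F_19 gives a(x)^(-1) ≡ 13·(17x^2 + 8x + 11) ≡ 12x^2 + 9x + 10 (mod f). Check: (15x^2 + 11x + 18)·(12x^2 + 9x + 10) = 9x^4 + x^3 + 9x^2 + 6x + 9 ≡ 1 (mod x^3 + 16x^2 + 4x + 3).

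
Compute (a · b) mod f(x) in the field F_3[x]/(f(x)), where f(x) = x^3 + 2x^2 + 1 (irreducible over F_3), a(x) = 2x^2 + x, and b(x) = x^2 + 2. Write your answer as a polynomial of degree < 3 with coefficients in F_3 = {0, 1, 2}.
a · b ≡ x^2 (mod f(x))

Multiply in F_3[x]: a(x)·b(x) = (2x^2 + x)·(x^2 + 2) = 2x^4 + x^3 + x^2 + 2x. This has degree ≥ 3, so divide by f(x) over F_3: 2x^4 + x^3 + x^2 + 2x = (2x)·(x^3 + 2x^2 + 1) + (x^2). Hence a·b ≡ x^2 (mod f). (F_3[x]/(f) is a field with 3^3 = 27 elements since f is irreducible of degree 3.)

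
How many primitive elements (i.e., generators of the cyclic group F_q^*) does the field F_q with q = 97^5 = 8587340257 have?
There are φ(8587340256) = 2518272000 primitive elements

F_q^* is cyclic of order q - 1 = 8587340256. A cyclic group of order m has exactly φ(m) generators. Here m = 8587340256 = 2^5 · 3 · 11 · 31 · 262321, so the number of primitive elements is φ(8587340256) = 2518272000.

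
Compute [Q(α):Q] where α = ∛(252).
[Q(α):Q] = 3

The minimal polynomial of α is x^3 - 252, irreducible over Q since 252 is not a perfect cube (so x^3 - 252 has no rational root). Hence [Q(α):Q] = deg(m_α) = 3.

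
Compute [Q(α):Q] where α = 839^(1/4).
[Q(α):Q] = 4

α is a root of x^4 - 839. By Eisenstein's criterion at the prime p = 839 (which divides the constant term 839 but p^2 = 703921 does not, since 839 is squarefree), x^4 - 839 is irreducible over Q. Hence [Q(α):Q] = 4.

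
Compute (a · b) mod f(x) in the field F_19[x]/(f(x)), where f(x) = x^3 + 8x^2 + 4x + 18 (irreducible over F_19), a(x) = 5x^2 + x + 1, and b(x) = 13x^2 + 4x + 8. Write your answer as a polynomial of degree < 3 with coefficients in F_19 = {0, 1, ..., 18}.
a · b ≡ 7x^2 + 11x + 15 (mod f(x))

Multiply in F_19[x]: a(x)·b(x) = (5x^2 + x + 1)·(13x^2 + 4x + 8) = 8x^4 + 14x^3 + 12x + 8. This has degree ≥ 3, so divide by f(x) over F_19: 8x^4 + 14x^3 + 12x + 8 = (8x + 7)·(x^3 + 8x^2 + 4x + 18) + (7x^2 + 11x + 15). Hence a·b ≡ 7x^2 + 11x + 15 (mod f). (F_19[x]/(f) is a field with 19^3 = 6859 elements since f is irreducible of degree 3.)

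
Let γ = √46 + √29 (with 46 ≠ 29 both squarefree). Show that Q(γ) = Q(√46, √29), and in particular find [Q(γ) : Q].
[Q(γ) : Q] = 4 (equivalently, Q(γ) = Q(√46, √29))

Obviously Q(γ) ⊆ Q(√46, √29), and [Q(√46, √29):Q] = 4 (since 46, 29 are distinct squarefree integers > 1 with 1334 not a perfect square). To show equality we compute the minimal polynomial of γ. From γ = √46 + √29: γ^2 = 46 + 2√(1334) + 29 = 75 + 2√(1334), so γ^2 - 75 = 2√(1334); squaring, (γ^2 - 75)^2 = 4·1334, i.e. γ^4 - 150γ^2 + 5625 - 5336 = 0, i.e. γ^4 - 150γ^2 + 289 = 0. So γ is a root of x^4 - 150x^2 + 289. This polynomial is irreducible over Q: it has no rational root (each ±√46 ± √29 is irrational), and any factorization into two quadratics over Q would force √(1334) ∈ Q (pairing opposite roots) or √46, √29 ∈ Q (other pairings), all impossible. Hence [Q(γ):Q] = 4 = [Q(√46, √29):Q], so Q(γ) = Q(√46, √29).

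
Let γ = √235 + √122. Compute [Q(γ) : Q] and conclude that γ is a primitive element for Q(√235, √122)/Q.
[Q(γ) : Q] = 4 (equivalently, Q(γ) = Q(√235, √122))

Obviously Q(γ) ⊆ Q(√235, √122), and [Q(√235, √122):Q] = 4 (since 235, 122 are distinct squarefree integers > 1 with 28670 not a perfect square). To show equality we compute the minimal polynomial of γ. From γ = √235 + √122: γ^2 = 235 + 2√(28670) + 122 = 357 + 2√(28670), so γ^2 - 357 = 2√(28670); squaring, (γ^2 - 357)^2 = 4·28670, i.e. γ^4 - 714γ^2 + 127449 - 114680 = 0, i.e. γ^4 - 714γ^2 + 12769 = 0. So γ is a root of x^4 - 714x^2 + 12769. This polynomial is irreducible over Q: it has no rational root (each ±√235 ± √122 is irrational), and any factorization into two quadratics over Q would force √(28670) ∈ Q (pairing opposite roots) or √235, √122 ∈ Q (other pairings), all impossible. Hence [Q(γ):Q] = 4 = [Q(√235, √122):Q], so Q(γ) = Q(√235, √122).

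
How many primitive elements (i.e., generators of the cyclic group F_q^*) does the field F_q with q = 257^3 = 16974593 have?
There are φ(16974592) = 8340480 primitive elements

F_q^* is cyclic of order q - 1 = 16974592. A cyclic group of order m has exactly φ(m) generators. Here m = 16974592 = 2^8 · 61 · 1087, so the number of primitive elements is φ(16974592) = 8340480.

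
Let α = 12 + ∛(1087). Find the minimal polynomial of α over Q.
m_α(x) = x^3 - 36x^2 + 432x - 2815

Set β = α - 12 = ∛(1087), so β^3 = 1087. Then (α - 12)^3 - 1087 = 0, i.e. α is a root of g(x) = (x - 12)^3 - 1087 = x^3 - 36x^2 + 432x - 2815. Since g(x) = h(x - 12) where h(x) = x^3 - 1087, and h is irreducible over Q (because 1087 is not a perfect cube, so h has no rational root, and a monic cubic with no rational root is irreducible), g is also irreducible (irreducibility is preserved under the substitution x → x - 12). Hence m_α(x) = x^3 - 36x^2 + 432x - 2815.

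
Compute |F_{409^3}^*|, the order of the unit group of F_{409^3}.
|F_{409^3}^*| = 68417928

F_{409^3} has 409^3 = 68417929 elements; its multiplicative group consists of all nonzero elements, so |F_{409^3}^*| = 68417929 - 1 = 68417928. (It is cyclic since any finite subgroup of the multiplicative group of a field is cyclic.)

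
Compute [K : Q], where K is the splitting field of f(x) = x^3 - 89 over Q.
[K : Q] = 6

The roots of x^3 - 89 are ∛89, ω∛89, ω^2∛89 where ω = e^(2πi/3) is a primitive cube root of unity, so K = Q(∛89, ω). Now [Q(∛89):Q] = 3 (since 89 is not a perfect cube, x^3 - 89 is irreducible) and [Q(ω):Q] = 2. Both 2 and 3 divide [K:Q], and [K:Q] ≤ 3·2 = 6, so [K:Q] = 6. (Equivalently: Q(∛89) ⊂ R but ω ∉ R, so [K : Q(∛89)] = 2.)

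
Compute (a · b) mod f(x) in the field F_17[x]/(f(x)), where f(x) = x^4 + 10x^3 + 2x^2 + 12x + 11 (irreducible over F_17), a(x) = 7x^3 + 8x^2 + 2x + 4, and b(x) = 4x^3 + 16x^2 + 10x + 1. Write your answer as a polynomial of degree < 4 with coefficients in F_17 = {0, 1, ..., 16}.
a · b ≡ 16x^3 + 11x^2 + 10x + 3 (mod f(x))

Multiply in F_17[x]: a(x)·b(x) = (7x^3 + 8x^2 + 2x + 4)·(4x^3 + 16x^2 + 10x + 1) = 11x^6 + 8x^5 + 2x^4 + 16x^3 + 7x^2 + 8x + 4. This has degree ≥ 4, so divide by f(x) over F_17: 11x^6 + 8x^5 + 2x^4 + 16x^3 + 7x^2 + 8x + 4 = (11x^2 + 14)·(x^4 + 10x^3 + 2x^2 + 12x + 11) + (16x^3 + 11x^2 + 10x + 3). Hence a·b ≡ 16x^3 + 11x^2 + 10x + 3 (mod f). (F_17[x]/(f) is a field with 17^4 = 83521 elements since f is irreducible of degree 4.)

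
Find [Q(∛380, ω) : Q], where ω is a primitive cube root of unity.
[Q(∛380, ω) : Q] = 6

[Q(∛380):Q] = 3 (min poly x^3 - 380, irreducible since 380 is not a perfect cube). [Q(ω):Q] = 2 (min poly x^2 + x + 1). Since Q(∛380) ⊂ R and ω ∉ R, we have ω ∉ Q(∛380), so x^2 + x + 1 remains irreducible over Q(∛380) and [Q(∛380, ω) : Q(∛380)] = 2. By the tower law, [Q(∛380, ω) : Q] = 3 · 2 = 6. (In fact Q(∛380, ω) is the splitting field of x^3 - 380 over Q.)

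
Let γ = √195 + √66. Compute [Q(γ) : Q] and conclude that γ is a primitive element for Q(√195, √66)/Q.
[Q(γ) : Q] = 4 (equivalently, Q(γ) = Q(√195, √66))

Obviously Q(γ) ⊆ Q(√195, √66), and [Q(√195, √66):Q] = 4 (since 195, 66 are distinct squarefree integers > 1 with 12870 not a perfect square). To show equality we compute the minimal polynomial of γ. From γ = √195 + √66: γ^2 = 195 + 2√(12870) + 66 = 261 + 2√(12870), so γ^2 - 261 = 2√(12870); squaring, (γ^2 - 261)^2 = 4·12870, i.e. γ^4 - 522γ^2 + 68121 - 51480 = 0, i.e. γ^4 - 522γ^2 + 16641 = 0. So γ is a root of x^4 - 522x^2 + 16641. This polynomial is irreducible over Q: it has no rational root (each ±√195 ± √66 is irrational), and any factorization into two quadratics over Q would force √(12870) ∈ Q (pairing opposite roots) or √195, √66 ∈ Q (other pairings), all impossible. Hence [Q(γ):Q] = 4 = [Q(√195, √66):Q], so Q(γ) = Q(√195, √66).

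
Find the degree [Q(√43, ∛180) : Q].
[Q(√43, ∛180) : Q] = 6

Let L = Q(√43, ∛180). Since Q(√43) ⊂ L and [Q(√43):Q] = 2, the tower law gives 2 | [L:Q]. Likewise Q(∛180) ⊂ L with [Q(∛180):Q] = 3 (because 180 is not a perfect cube), so 3 | [L:Q]. As gcd(2,3) = 1, [L:Q] is divisible by 6. Conversely L is generated over Q by √43 and ∛180, so [L:Q] ≤ 2·3 = 6. Therefore [Q(√43, ∛180) : Q] = 6.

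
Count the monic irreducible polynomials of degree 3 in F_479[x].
There are 36633920 monic irreducible polynomials of degree 3 over F_479

Each element of F_{479^3} that lies in no proper subfield is a root of exactly one monic irreducible of degree 3 over F_479, and each such polynomial has 3 distinct roots in F_{479^3}. By Möbius inversion the count is N_479(3) = (1/3) Σ_{d|3} μ(3/d) · 479^d = (1/3)(μ(3)·479^1 + μ(1)·479^3) = 109901760/3 = 36633920.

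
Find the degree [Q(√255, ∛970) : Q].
[Q(√255, ∛970) : Q] = 6

Let L = Q(√255, ∛970). Since Q(√255) ⊂ L and [Q(√255):Q] = 2, the tower law gives 2 | [L:Q]. Likewise Q(∛970) ⊂ L with [Q(∛970):Q] = 3 (because 970 is not a perfect cube), so 3 | [L:Q]. As gcd(2,3) = 1, [L:Q] is divisible by 6. Conversely L is generated over Q by √255 and ∛970, so [L:Q] ≤ 2·3 = 6. Therefore [Q(√255, ∛970) : Q] = 6.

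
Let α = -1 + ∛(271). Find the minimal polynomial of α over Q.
m_α(x) = x^3 + 3x^2 + 3x - 270

Set β = α + 1 = ∛(271), so β^3 = 271. Then (α + 1)^3 - 271 = 0, i.e. α is a root of g(x) = (x + 1)^3 - 271 = x^3 + 3x^2 + 3x - 270. Since g(x) = h(x + 1) where h(x) = x^3 - 271, and h is irreducible over Q (because 271 is not a perfect cube, so h has no rational root, and a monic cubic with no rational root is irreducible), g is also irreducible (irreducibility is preserved under the substitution x → x + 1). Hence m_α(x) = x^3 + 3x^2 + 3x - 270.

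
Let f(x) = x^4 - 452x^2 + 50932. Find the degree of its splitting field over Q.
[K : Q] = 4

Solving the quadratic in x^2: x^2 = (452 ± √(452^2 - 4·50932))/2 = (452 ± √576)/2 = (452 ± 24)/2, giving x^2 = 214 or x^2 = 238. So f(x) = (x^2 - 214)(x^2 - 238) and the roots of f are ±√214, ±√238. Hence the splitting field is K = Q(√214, √238). Since 214 and 238 are distinct squarefree integers > 1, their product 50932 is not a perfect square, so √238 ∉ Q(√214). By the tower law [K:Q] = [Q(√214,√238):Q(√214)] · [Q(√214):Q] = 2 · 2 = 4.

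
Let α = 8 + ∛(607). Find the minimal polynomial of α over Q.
m_α(x) = x^3 - 24x^2 + 192x - 1119

Set β = α - 8 = ∛(607), so β^3 = 607. Then (α - 8)^3 - 607 = 0, i.e. α is a root of g(x) = (x - 8)^3 - 607 = x^3 - 24x^2 + 192x - 1119. Since g(x) = h(x - 8) where h(x) = x^3 - 607, and h is irreducible over Q (because 607 is not a perfect cube, so h has no rational root, and a monic cubic with no rational root is irreducible), g is also irreducible (irreducibility is preserved under the substitution x → x - 8). Hence m_α(x) = x^3 - 24x^2 + 192x - 1119.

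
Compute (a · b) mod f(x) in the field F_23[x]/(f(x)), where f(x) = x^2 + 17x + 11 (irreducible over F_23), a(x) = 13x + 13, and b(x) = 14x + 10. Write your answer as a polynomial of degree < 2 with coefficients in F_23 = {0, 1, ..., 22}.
a · b ≡ x + 14 (mod f(x))

Multiply in F_23[x]: a(x)·b(x) = (13x + 13)·(14x + 10) = 21x^2 + 13x + 15. This has degree ≥ 2, so divide by f(x) over F_23: 21x^2 + 13x + 15 = (21)·(x^2 + 17x + 11) + (x + 14). Hence a·b ≡ x + 14 (mod f). (F_23[x]/(f) is a field with 23^2 = 529 elements since f is irreducible of degree 2.)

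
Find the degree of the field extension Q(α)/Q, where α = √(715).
[Q(α):Q] = 2

[Q(α):Q] equals the degree of the minimal polynomial of α. Here α^2 = 715 and x^2 - 715 is irreducible (d = 715 is squarefree, ≠ 1, hence not a square), so deg(m_α) = 2. Thus [Q(α):Q] = 2.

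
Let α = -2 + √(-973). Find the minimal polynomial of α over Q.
m_α(x) = x^2 + 4x + 977

From α + 2 = √(-973), squaring gives (α + 2)^2 = -973, i.e. α^2 + 4α + 4 = -973, so α^2 + 4α + 977 = 0. The discriminant of x^2 + 4x + 977 is (4)^2 - 4·(977) = 16 - 3908 = -3892, and 4·(-973) is not a perfect square in Q since -973 is squarefree and ≠ 1. Hence x^2 + 4x + 977 is irreducible over Q and is the minimal polynomial of α.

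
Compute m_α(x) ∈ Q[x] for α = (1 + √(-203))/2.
m_α(x) = x^2 - x + 51

From 2α - 1 = √(-203), squaring gives (2α - 1)^2 = -203, i.e. 4α^2 - 4α + 1 = -203, so α^2 - α + (1 + 203)/4 = 0. Since -203 ≡ 1 (mod 4), (1 + 203)/4 = 51 ∈ Z. The polynomial x^2 - x + 51 has discriminant 1 - 4·(51) = -203, which is not a perfect square in Q (d = -203 is squarefree and ≠ 1), so x^2 - x + 51 is irreducible over Q. It is the minimal polynomial of α.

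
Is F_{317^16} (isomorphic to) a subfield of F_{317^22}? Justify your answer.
No: F_{317^16} is not a subfield of F_{317^22}

F_{p^m} embeds in F_{p^n} iff m | n. Here 16 ∤ 22 (since 22 = 1·16 + 6 with remainder 6 ≠ 0), so F_{317^16} is not a subfield of F_{317^22}. Equivalently: if it were, the tower law would give 16 = [F_{317^16}:F_317] dividing [F_{317^22}:F_317] = 22, contradiction.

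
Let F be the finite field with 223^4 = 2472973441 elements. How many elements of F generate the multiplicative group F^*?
There are φ(2472973440) = 549863424 primitive elements

F_q^* is cyclic of order q - 1 = 2472973440. A cyclic group of order m has exactly φ(m) generators. Here m = 2472973440 = 2^7 · 3 · 5 · 7 · 37 · 4973, so the number of primitive elements is φ(2472973440) = 549863424.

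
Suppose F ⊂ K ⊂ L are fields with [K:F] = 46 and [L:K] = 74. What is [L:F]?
[L:F] = 3404

The tower law says that for any tower of field extensions F ⊂ K ⊂ L with finite degrees, [L:F] = [L:K] · [K:F]. Here this gives [L:F] = 74 · 46 = 3404.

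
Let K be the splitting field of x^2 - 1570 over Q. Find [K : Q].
[K : Q] = 2

f(x) = x^2 - 1570 factors as (x - √1570)(x + √1570). The splitting field is K = Q(√1570). Since 1570 is squarefree and > 1, it is not a perfect square, so x^2 - 1570 is irreducible over Q and [Q(√1570) : Q] = 2. Hence [K : Q] = 2.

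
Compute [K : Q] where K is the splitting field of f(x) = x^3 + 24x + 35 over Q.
[K : Q] = 6

By the rational root test, any rational root of the monic integer polynomial f(x) = x^3 + 24x + 35 must be an integer dividing the constant term 35, i.e. one of ±{1, 5, 7, 35}. Evaluating: f(1) = 60, f(-1) = 10, f(5) = 280, f(-5) = -210, f(7) = 546, f(-7) = -476, f(35) = 43750, f(-35) = -43680; none is 0, so f has no rational root and is therefore irreducible over Q (a cubic with no linear factor over a field is irreducible). For an irreducible cubic, the Galois group is A_3 or S_3 according as the discriminant disc(f) = -4a^3 - 27b^2 = -4·(24)^3 - 27·(35)^2 = -88371 is or is not a square in Q. Here disc(f) = -88371 is not a perfect square in Q, so the Galois group of f over Q is not contained in A_3 and must be all of S_3. The splitting field has degree |S_3| = 6 over Q, so [K : Q] = 6.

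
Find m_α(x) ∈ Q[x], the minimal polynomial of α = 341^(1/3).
m_α(x) = x^3 - 341

α satisfies α^3 = 341, so x^3 - 341 annihilates α. By the rational root test, a rational root p/q (in lowest terms) of x^3 - 341 would satisfy p^3 = 341 q^3, forcing q = 1 and p^3 = 341; but 341 is not a perfect cube, contradiction. A monic cubic over Q with no rational root is irreducible (any nontrivial factorization would include a linear factor). Hence x^3 - 341 is the minimal polynomial of α, and in particular [Q(α):Q] = 3.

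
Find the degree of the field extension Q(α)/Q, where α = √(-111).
[Q(α):Q] = 2

[Q(α):Q] equals the degree of the minimal polynomial of α. Here α^2 = -111 and x^2 + 111 is irreducible (d = -111 is squarefree, ≠ 1, hence not a square), so deg(m_α) = 2. Thus [Q(α):Q] = 2.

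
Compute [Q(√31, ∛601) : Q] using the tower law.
[Q(√31, ∛601) : Q] = 6

Let L = Q(√31, ∛601). Since Q(√31) ⊂ L and [Q(√31):Q] = 2, the tower law gives 2 | [L:Q]. Likewise Q(∛601) ⊂ L with [Q(∛601):Q] = 3 (because 601 is not a perfect cube), so 3 | [L:Q]. As gcd(2,3) = 1, [L:Q] is divisible by 6. Conversely L is generated over Q by √31 and ∛601, so [L:Q] ≤ 2·3 = 6. Therefore [Q(√31, ∛601) : Q] = 6.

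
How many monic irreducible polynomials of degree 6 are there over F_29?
There are 99133020 monic irreducible polynomials of degree 6 over F_29

Each element of F_{29^6} that lies in no proper subfield is a root of exactly one monic irreducible of degree 6 over F_29, and each such polynomial has 6 distinct roots in F_{29^6}. By Möbius inversion the count is N_29(6) = (1/6) Σ_{d|6} μ(6/d) · 29^d = (1/6)(μ(6)·29^1 + μ(3)·29^2 + μ(2)·29^3 + μ(1)·29^6) = 594798120/6 = 99133020.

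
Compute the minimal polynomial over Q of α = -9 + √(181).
m_α(x) = x^2 + 18x - 100

From α + 9 = √(181), squaring gives (α + 9)^2 = 181, i.e. α^2 + 18α + 81 = 181, so α^2 + 18α - 100 = 0. The discriminant of x^2 + 18x - 100 is (18)^2 - 4·(-100) = 324 + 400 = 724, and 4·(181) is not a perfect square in Q since 181 is squarefree and ≠ 1. Hence x^2 + 18x - 100 is irreducible over Q and is the minimal polynomial of α.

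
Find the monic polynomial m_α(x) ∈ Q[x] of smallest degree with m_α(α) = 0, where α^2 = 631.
m_α(x) = x^2 - 631

α satisfies α^2 - 631 = 0, so x^2 - 631 annihilates α. Since d = 631 is squarefree and ≠ 1, it is not a perfect square in Q, so x^2 - 631 has no rational root and is therefore irreducible over Q (a degree-2 polynomial over a field is irreducible iff it has no root). Hence m_α(x) = x^2 - 631.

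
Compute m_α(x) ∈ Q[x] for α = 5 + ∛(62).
m_α(x) = x^3 - 15x^2 + 75x - 187

Set β = α - 5 = ∛(62), so β^3 = 62. Then (α - 5)^3 - 62 = 0, i.e. α is a root of g(x) = (x - 5)^3 - 62 = x^3 - 15x^2 + 75x - 187. Since g(x) = h(x - 5) where h(x) = x^3 - 62, and h is irreducible over Q (because 62 is not a perfect cube, so h has no rational root, and a monic cubic with no rational root is irreducible), g is also irreducible (irreducibility is preserved under the substitution x → x - 5). Hence m_α(x) = x^3 - 15x^2 + 75x - 187.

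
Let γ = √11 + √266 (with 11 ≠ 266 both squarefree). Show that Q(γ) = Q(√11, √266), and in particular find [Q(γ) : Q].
[Q(γ) : Q] = 4 (equivalently, Q(γ) = Q(√11, √266))

Obviously Q(γ) ⊆ Q(√11, √266), and [Q(√11, √266):Q] = 4 (since 11, 266 are distinct squarefree integers > 1 with 2926 not a perfect square). To show equality we compute the minimal polynomial of γ. From γ = √11 + √266: γ^2 = 11 + 2√(2926) + 266 = 277 + 2√(2926), so γ^2 - 277 = 2√(2926); squaring, (γ^2 - 277)^2 = 4·2926, i.e. γ^4 - 554γ^2 + 76729 - 11704 = 0, i.e. γ^4 - 554γ^2 + 65025 = 0. So γ is a root of x^4 - 554x^2 + 65025. This polynomial is irreducible over Q: it has no rational root (each ±√11 ± √266 is irrational), and any factorization into two quadratics over Q would force √(2926) ∈ Q (pairing opposite roots) or √11, √266 ∈ Q (other pairings), all impossible. Hence [Q(γ):Q] = 4 = [Q(√11, √266):Q], so Q(γ) = Q(√11, √266).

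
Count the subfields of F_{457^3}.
F_{457^3} has 2 subfields

The subfields of F_{p^n} are exactly the fields F_{p^d} for d | n (each is the fixed field of the unique index-d subgroup of Gal(F_{p^n}/F_p) ≅ Z/nZ). The divisors of n = 3 are {1, 3}, giving 2 subfields: F_{457^1}, F_{457^3}.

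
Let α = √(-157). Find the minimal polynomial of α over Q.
m_α(x) = x^2 + 157

α satisfies α^2 + 157 = 0, so x^2 + 157 annihilates α. Since d = -157 is squarefree and ≠ 1, it is not a perfect square in Q, so x^2 + 157 has no rational root and is therefore irreducible over Q (a degree-2 polynomial over a field is irreducible iff it has no root). Hence m_α(x) = x^2 + 157.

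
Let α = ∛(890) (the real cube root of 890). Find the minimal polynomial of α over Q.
m_α(x) = x^3 - 890

α satisfies α^3 = 890, so x^3 - 890 annihilates α. By the rational root test, a rational root p/q (in lowest terms) of x^3 - 890 would satisfy p^3 = 890 q^3, forcing q = 1 and p^3 = 890; but 890 is not a perfect cube, contradiction. A monic cubic over Q with no rational root is irreducible (any nontrivial factorization would include a linear factor). Hence x^3 - 890 is the minimal polynomial of α, and in particular [Q(α):Q] = 3.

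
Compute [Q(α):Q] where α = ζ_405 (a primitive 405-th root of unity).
[Q(α):Q] = 216

The minimal polynomial of ζ_405 over Q is the 405-th cyclotomic polynomial Φ_405(x), which is irreducible over Q and has degree φ(405) = 216. Hence [Q(α):Q] = φ(405) = 216.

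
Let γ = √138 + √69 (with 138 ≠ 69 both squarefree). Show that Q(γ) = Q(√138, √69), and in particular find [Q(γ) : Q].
[Q(γ) : Q] = 4 (equivalently, Q(γ) = Q(√138, √69))

Obviously Q(γ) ⊆ Q(√138, √69), and [Q(√138, √69):Q] = 4 (since 138, 69 are distinct squarefree integers > 1 with 9522 not a perfect square). To show equality we compute the minimal polynomial of γ. From γ = √138 + √69: γ^2 = 138 + 2√(9522) + 69 = 207 + 2√(9522), so γ^2 - 207 = 2√(9522); squaring, (γ^2 - 207)^2 = 4·9522, i.e. γ^4 - 414γ^2 + 42849 - 38088 = 0, i.e. γ^4 - 414γ^2 + 4761 = 0. So γ is a root of x^4 - 414x^2 + 4761. This polynomial is irreducible over Q: it has no rational root (each ±√138 ± √69 is irrational), and any factorization into two quadratics over Q would force √(9522) ∈ Q (pairing opposite roots) or √138, √69 ∈ Q (other pairings), all impossible. Hence [Q(γ):Q] = 4 = [Q(√138, √69):Q], so Q(γ) = Q(√138, √69).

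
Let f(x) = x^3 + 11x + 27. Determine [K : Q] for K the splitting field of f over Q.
[K : Q] = 6

By the rational root test, any rational root of the monic integer polynomial f(x) = x^3 + 11x + 27 must be an integer dividing the constant term 27, i.e. one of ±{1, 3, 9, 27}. Evaluating: f(1) = 39, f(-1) = 15, f(3) = 87, f(-3) = -33, f(9) = 855, f(-9) = -801, f(27) = 20007, f(-27) = -19953; none is 0, so f has no rational root and is therefore irreducible over Q (a cubic with no linear factor over a field is irreducible). For an irreducible cubic, the Galois group is A_3 or S_3 according as the discriminant disc(f) = -4a^3 - 27b^2 = -4·(11)^3 - 27·(27)^2 = -25007 is or is not a square in Q. Here disc(f) = -25007 is not a perfect square in Q, so the Galois group of f over Q is not contained in A_3 and must be all of S_3. The splitting field has degree |S_3| = 6 over Q, so [K : Q] = 6.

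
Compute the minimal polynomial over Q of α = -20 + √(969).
m_α(x) = x^2 + 40x - 569

From α + 20 = √(969), squaring gives (α + 20)^2 = 969, i.e. α^2 + 40α + 400 = 969, so α^2 + 40α - 569 = 0. The discriminant of x^2 + 40x - 569 is (40)^2 - 4·(-569) = 1600 + 2276 = 3876, and 4·(969) is not a perfect square in Q since 969 is squarefree and ≠ 1. Hence x^2 + 40x - 569 is irreducible over Q and is the minimal polynomial of α.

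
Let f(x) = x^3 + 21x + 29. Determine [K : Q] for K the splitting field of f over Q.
[K : Q] = 6

By the rational root test, any rational root of the monic integer polynomial f(x) = x^3 + 21x + 29 must be an integer dividing the constant term 29, i.e. one of ±{1, 29}. Evaluating: f(1) = 51, f(-1) = 7, f(29) = 25027, f(-29) = -24969; none is 0, so f has no rational root and is therefore irreducible over Q (a cubic with no linear factor over a field is irreducible). For an irreducible cubic, the Galois group is A_3 or S_3 according as the discriminant disc(f) = -4a^3 - 27b^2 = -4·(21)^3 - 27·(29)^2 = -59751 is or is not a square in Q. Here disc(f) = -59751 is not a perfect square in Q, so the Galois group of f over Q is not contained in A_3 and must be all of S_3. The splitting field has degree |S_3| = 6 over Q, so [K : Q] = 6.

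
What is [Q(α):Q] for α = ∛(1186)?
[Q(α):Q] = 3

The minimal polynomial of α is x^3 - 1186, irreducible over Q since 1186 is not a perfect cube (so x^3 - 1186 has no rational root). Hence [Q(α):Q] = deg(m_α) = 3.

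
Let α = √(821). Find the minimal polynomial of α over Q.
m_α(x) = x^2 - 821

α satisfies α^2 - 821 = 0, so x^2 - 821 annihilates α. Since d = 821 is squarefree and ≠ 1, it is not a perfect square in Q, so x^2 - 821 has no rational root and is therefore irreducible over Q (a degree-2 polynomial over a field is irreducible iff it has no root). Hence m_α(x) = x^2 - 821.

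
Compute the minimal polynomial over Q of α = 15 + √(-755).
m_α(x) = x^2 - 30x + 980

From α - 15 = √(-755), squaring gives (α - 15)^2 = -755, i.e. α^2 - 30α + 225 = -755, so α^2 - 30α + 980 = 0. The discriminant of x^2 - 30x + 980 is (-30)^2 - 4·(980) = 900 - 3920 = -3020, and 4·(-755) is not a perfect square in Q since -755 is squarefree and ≠ 1. Hence x^2 - 30x + 980 is irreducible over Q and is the minimal polynomial of α.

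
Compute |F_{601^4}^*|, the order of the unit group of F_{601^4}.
|F_{601^4}^*| = 130466162400

F_{601^4} has 601^4 = 130466162401 elements; its multiplicative group consists of all nonzero elements, so |F_{601^4}^*| = 130466162401 - 1 = 130466162400. (It is cyclic since any finite subgroup of the multiplicative group of a field is cyclic.)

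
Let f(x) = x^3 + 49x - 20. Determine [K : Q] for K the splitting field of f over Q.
[K : Q] = 6

By the rational root test, any rational root of the monic integer polynomial f(x) = x^3 + 49x - 20 must be an integer dividing the constant term -20, i.e. one of ±{1, 2, 4, 5, 10, 20}. Evaluating: f(1) = 30, f(-1) = -70, f(2) = 86, f(-2) = -126, f(4) = 240, f(-4) = -280, f(5) = 350, f(-5) = -390, f(10) = 1470, f(-10) = -1510, f(20) = 8960, f(-20) = -9000; none is 0, so f has no rational root and is therefore irreducible over Q (a cubic with no linear factor over a field is irreducible). For an irreducible cubic, the Galois group is A_3 or S_3 according as the discriminant disc(f) = -4a^3 - 27b^2 = -4·(49)^3 - 27·(-20)^2 = -481396 is or is not a square in Q. Here disc(f) = -481396 is not a perfect square in Q, so the Galois group of f over Q is not contained in A_3 and must be all of S_3. The splitting field has degree |S_3| = 6 over Q, so [K : Q] = 6.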